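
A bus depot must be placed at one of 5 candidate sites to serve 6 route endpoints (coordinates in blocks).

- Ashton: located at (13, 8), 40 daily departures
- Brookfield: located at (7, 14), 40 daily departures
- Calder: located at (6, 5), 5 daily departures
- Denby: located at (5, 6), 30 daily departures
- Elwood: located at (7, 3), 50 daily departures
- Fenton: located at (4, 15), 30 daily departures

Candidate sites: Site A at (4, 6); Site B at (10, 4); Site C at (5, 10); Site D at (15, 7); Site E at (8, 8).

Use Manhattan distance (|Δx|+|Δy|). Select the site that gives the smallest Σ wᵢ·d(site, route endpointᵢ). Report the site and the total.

Total weighted distance at each candidate:
  Site A (4, 6): total = 1495
  Site B (10, 4): total = 1745
  Site C (5, 10): total = 1420
  Site D (15, 7): total = 2275
  Site E (8, 8): total = 1285
Minimum is at Site E with total 1285 blocks.

Site E, total 1285 blocks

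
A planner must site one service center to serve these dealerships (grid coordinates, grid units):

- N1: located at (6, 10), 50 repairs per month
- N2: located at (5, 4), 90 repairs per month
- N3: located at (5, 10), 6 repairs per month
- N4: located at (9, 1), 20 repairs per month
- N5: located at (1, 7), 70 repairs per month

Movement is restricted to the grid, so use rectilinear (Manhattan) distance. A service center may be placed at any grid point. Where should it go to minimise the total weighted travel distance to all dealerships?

Manhattan distance separates: Σwᵢ(|x−xᵢ|+|y−yᵢ|) = Σwᵢ|x−xᵢ| + Σwᵢ|y−yᵢ|, so x and y are optimised independently as 1-D weighted medians.
Total weight W = 236; half = 118.
x-coordinate, sorted with cumulative weight:
  x=1 (N5, w=70) cum 70
  x=5 (N2, w=90) cum 160  ← median
  x=5 (N3, w=6) cum 166
  x=6 (N1, w=50) cum 216
  x=9 (N4, w=20) cum 236
⇒ x* = 5
y-coordinate, sorted with cumulative weight:
  y=1 (N4, w=20) cum 20
  y=4 (N2, w=90) cum 110
  y=7 (N5, w=70) cum 180  ← median
  y=10 (N1, w=50) cum 230
  y=10 (N3, w=6) cum 236
⇒ y* = 7

(5, 7)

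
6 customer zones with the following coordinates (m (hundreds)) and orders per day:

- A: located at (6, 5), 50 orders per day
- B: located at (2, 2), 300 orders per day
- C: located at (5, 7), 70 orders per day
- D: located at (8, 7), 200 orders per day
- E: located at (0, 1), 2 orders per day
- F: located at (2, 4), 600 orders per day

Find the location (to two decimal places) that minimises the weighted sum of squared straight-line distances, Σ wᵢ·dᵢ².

(3.31, 4.21)

The minimiser of Σwᵢ‖p−pᵢ‖² is the weighted centroid p* = (Σwᵢpᵢ)/(Σwᵢ).
Σwᵢ = 1222.
Σwᵢxᵢ = 50·6 + 300·2 + 70·5 + 200·8 + 2·0 + 600·2 = 4050.
Σwᵢyᵢ = 50·5 + 300·2 + 70·7 + 200·7 + 2·1 + 600·4 = 5142.
x* = 4050/1222 = 3.31, y* = 5142/1222 = 4.21.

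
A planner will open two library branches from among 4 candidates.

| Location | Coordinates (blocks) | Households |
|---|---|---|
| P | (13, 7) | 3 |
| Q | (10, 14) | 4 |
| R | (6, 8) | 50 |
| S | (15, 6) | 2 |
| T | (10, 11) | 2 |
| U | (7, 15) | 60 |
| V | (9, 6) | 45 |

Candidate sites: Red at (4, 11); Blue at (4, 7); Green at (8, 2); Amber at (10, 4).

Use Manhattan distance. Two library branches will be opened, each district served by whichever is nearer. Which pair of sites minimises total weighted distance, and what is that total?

Evaluate every pair (each demand assigned to the nearer of the two):
  {Red, Amber}: total = 885
  {Red, Blue}: total = 939
  {Red, Green}: total = 995
  {Blue, Amber}: total = 1031
  {Blue, Green}: total = 1156
  {Green, Amber}: total = 1461
Best pair: {Red, Amber} with total 885.

{Red, Amber}, total 885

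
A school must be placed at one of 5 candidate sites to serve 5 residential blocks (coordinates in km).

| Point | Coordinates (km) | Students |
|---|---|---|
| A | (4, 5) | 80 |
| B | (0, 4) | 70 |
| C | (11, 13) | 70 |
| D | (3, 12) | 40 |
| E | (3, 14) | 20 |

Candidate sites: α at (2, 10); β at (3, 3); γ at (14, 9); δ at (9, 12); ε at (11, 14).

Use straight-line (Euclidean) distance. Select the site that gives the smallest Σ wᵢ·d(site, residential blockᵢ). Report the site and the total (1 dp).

Total weighted distance at each candidate:
  α (2, 10): total = 1709.5
  β (3, 3): total = 1876.7
  γ (14, 9): total = 2950.0
  δ (9, 12): total = 2054.1
  ε (11, 14): total = 2512.6
Minimum is at α with total 1709.5 km.

α, total 1709.5 km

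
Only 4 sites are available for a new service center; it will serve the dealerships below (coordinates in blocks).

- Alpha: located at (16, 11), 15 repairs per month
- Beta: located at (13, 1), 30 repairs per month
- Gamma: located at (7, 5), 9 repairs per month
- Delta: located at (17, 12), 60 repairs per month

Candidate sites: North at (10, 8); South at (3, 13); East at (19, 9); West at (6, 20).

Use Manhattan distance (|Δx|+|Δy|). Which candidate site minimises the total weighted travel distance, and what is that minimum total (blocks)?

East, total 939 blocks

Total weighted distance at each candidate:
  North (10, 8): total = 1149
  South (3, 13): total = 1893
  East (19, 9): total = 939
  West (6, 20): total = 2349
Minimum is at East with total 939 blocks.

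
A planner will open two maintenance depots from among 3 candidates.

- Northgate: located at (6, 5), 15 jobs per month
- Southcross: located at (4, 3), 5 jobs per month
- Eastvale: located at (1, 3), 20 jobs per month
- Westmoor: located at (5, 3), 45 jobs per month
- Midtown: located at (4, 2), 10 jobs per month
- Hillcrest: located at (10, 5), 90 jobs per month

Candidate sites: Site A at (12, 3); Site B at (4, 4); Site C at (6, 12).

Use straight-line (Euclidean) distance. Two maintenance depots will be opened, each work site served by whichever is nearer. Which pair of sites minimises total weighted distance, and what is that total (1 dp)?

Evaluate every pair (each demand assigned to the nearer of the two):
  {Site A, Site B}: total = 440.0
  {Site B, Site C}: total = 732.9
  {Site A, Site C}: total = 991.0
Best pair: {Site A, Site B} with total 440.0.

{Site A, Site B}, total 440.0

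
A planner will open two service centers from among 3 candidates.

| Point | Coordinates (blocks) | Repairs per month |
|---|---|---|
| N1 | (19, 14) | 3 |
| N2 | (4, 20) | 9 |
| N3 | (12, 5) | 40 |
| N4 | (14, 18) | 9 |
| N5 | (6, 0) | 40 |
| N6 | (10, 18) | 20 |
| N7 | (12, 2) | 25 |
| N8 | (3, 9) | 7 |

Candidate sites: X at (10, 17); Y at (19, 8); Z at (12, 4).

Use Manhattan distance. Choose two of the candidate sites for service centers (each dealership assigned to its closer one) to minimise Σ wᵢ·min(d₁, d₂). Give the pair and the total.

Evaluate every pair (each demand assigned to the nearer of the two):
  {X, Z}: total = 770
  {Y, Z}: total = 1277
  {X, Y}: total = 1834
Best pair: {X, Z} with total 770.

{X, Z}, total 770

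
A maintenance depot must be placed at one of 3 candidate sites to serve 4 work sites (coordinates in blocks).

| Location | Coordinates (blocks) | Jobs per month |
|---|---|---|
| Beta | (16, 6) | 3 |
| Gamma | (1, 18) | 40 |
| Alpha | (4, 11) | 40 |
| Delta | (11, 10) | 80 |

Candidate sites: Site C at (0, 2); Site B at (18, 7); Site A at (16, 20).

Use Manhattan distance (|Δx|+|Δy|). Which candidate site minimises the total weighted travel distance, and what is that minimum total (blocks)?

Site B, total 2649 blocks

Total weighted distance at each candidate:
  Site C (0, 2): total = 2780
  Site B (18, 7): total = 2649
  Site A (16, 20): total = 2762
Minimum is at Site B with total 2649 blocks.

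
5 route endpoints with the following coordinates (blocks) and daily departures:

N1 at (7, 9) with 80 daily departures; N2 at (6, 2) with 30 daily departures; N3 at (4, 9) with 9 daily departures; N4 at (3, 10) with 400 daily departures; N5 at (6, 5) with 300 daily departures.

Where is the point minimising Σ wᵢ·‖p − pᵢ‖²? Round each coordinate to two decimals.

(4.61, 7.77)

The minimiser of Σwᵢ‖p−pᵢ‖² is the weighted centroid p* = (Σwᵢpᵢ)/(Σwᵢ).
Σwᵢ = 819.
Σwᵢxᵢ = 80·7 + 30·6 + 9·4 + 400·3 + 300·6 = 3776.
Σwᵢyᵢ = 80·9 + 30·2 + 9·9 + 400·10 + 300·5 = 6361.
x* = 3776/819 = 4.61, y* = 6361/819 = 7.77.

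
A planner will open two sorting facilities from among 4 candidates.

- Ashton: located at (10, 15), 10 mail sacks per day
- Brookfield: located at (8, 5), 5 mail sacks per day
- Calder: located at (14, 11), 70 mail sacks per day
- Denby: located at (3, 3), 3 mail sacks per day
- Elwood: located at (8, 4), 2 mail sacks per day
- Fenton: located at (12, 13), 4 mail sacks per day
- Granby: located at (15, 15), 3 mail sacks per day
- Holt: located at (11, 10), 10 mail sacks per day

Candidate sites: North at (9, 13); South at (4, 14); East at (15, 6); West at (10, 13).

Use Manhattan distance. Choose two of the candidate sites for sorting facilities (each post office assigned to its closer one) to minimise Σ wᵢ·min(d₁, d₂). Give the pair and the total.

Evaluate every pair (each demand assigned to the nearer of the two):
  {East, West}: total = 612
  {South, West}: total = 617
  {North, West}: total = 622
  {North, East}: total = 639
  {North, South}: total = 707
  {South, East}: total = 727
Best pair: {East, West} with total 612.

{East, West}, total 612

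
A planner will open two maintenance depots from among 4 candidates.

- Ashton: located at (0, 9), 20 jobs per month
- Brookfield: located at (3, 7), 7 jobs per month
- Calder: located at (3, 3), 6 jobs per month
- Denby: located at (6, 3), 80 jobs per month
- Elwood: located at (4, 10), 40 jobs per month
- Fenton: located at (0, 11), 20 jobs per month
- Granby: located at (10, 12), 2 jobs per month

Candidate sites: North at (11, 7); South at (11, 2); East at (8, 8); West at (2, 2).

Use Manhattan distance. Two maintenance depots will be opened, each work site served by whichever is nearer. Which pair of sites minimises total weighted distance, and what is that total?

Evaluate every pair (each demand assigned to the nearer of the two):
  {East, West}: total = 1106
  {South, East}: total = 1228
  {North, West}: total = 1266
  {South, West}: total = 1276
  {North, East}: total = 1314
  {North, South}: total = 1562
Best pair: {East, West} with total 1106.

{East, West}, total 1106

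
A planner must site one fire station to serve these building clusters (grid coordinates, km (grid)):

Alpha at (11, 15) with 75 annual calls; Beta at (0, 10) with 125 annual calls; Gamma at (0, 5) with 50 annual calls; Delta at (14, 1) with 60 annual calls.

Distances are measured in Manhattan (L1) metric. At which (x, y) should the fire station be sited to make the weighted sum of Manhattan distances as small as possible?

Manhattan distance separates: Σwᵢ(|x−xᵢ|+|y−yᵢ|) = Σwᵢ|x−xᵢ| + Σwᵢ|y−yᵢ|, so x and y are optimised independently as 1-D weighted medians.
Total weight W = 310; half = 155.
x-coordinate, sorted with cumulative weight:
  x=0 (Beta, w=125) cum 125
  x=0 (Gamma, w=50) cum 175  ← median
  x=11 (Alpha, w=75) cum 250
  x=14 (Delta, w=60) cum 310
⇒ x* = 0
y-coordinate, sorted with cumulative weight:
  y=1 (Delta, w=60) cum 60
  y=5 (Gamma, w=50) cum 110
  y=10 (Beta, w=125) cum 235  ← median
  y=15 (Alpha, w=75) cum 310
⇒ y* = 10

(0, 10)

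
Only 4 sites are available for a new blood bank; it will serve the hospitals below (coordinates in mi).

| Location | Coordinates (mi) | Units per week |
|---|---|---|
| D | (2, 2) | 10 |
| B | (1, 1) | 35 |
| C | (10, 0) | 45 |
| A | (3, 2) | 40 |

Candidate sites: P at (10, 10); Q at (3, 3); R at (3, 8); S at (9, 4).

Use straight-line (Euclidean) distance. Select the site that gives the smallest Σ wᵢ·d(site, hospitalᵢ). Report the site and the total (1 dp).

Total weighted distance at each candidate:
  P (10, 10): total = 1433.8
  Q (3, 3): total = 495.8
  R (3, 8): total = 1034.0
  S (9, 4): total = 810.4
Minimum is at Q with total 495.8 mi.

Q, total 495.8 mi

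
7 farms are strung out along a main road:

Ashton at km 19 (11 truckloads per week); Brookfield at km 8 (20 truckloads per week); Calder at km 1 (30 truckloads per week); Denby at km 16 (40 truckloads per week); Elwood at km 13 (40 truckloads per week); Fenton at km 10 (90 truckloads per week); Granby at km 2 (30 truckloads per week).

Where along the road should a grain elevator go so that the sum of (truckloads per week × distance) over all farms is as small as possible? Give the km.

x = 10

For a sum of weighted absolute distances on a line, the optimum is the weighted median (not the mean). Total weight W = 261; half-weight = 130.5.
Sort by position and accumulate weight:
  km 1 (Calder, w=30) → cum 30
  km 2 (Granby, w=30) → cum 60
  km 8 (Brookfield, w=20) → cum 80
  km 10 (Fenton, w=90) → cum 170  ≥ 130.5 → median here
  km 13 (Elwood, w=40) → cum 210
  km 16 (Denby, w=40) → cum 250
  km 19 (Ashton, w=11) → cum 261
Optimal location: km 10.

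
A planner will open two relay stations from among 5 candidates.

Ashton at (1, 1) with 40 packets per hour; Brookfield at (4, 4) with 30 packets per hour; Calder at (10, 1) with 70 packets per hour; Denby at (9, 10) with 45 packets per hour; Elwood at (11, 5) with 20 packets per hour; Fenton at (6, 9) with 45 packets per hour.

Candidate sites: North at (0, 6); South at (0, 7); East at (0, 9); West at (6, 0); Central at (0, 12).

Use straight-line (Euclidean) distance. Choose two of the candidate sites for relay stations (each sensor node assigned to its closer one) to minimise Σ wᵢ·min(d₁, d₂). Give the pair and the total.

{East, West}, total 1445.7

Evaluate every pair (each demand assigned to the nearer of the two):
  {East, West}: total = 1445.7
  {South, West}: total = 1479.7
  {West, Central}: total = 1484.9
  {North, West}: total = 1513.2
  {North, East}: total = 2019.1
  {North, South}: total = 2053.2
  {North, Central}: total = 2058.4
  {South, East}: total = 2110.7
  {South, Central}: total = 2132.7
  {East, Central}: total = 2322.6
Best pair: {East, West} with total 1445.7.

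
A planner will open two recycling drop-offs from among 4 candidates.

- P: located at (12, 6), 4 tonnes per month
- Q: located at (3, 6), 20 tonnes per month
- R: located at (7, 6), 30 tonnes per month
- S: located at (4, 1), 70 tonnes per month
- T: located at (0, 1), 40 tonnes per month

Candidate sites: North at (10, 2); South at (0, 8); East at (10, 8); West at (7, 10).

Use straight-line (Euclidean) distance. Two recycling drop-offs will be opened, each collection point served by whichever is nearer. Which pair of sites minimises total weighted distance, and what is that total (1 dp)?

{North, South}, total 945.8

Evaluate every pair (each demand assigned to the nearer of the two):
  {North, South}: total = 945.8
  {South, East}: total = 1035.9
  {South, West}: total = 1062.1
  {North, West}: total = 1078.8
  {North, East}: total = 1092.9
  {East, West}: total = 1334.1
Best pair: {North, South} with total 945.8.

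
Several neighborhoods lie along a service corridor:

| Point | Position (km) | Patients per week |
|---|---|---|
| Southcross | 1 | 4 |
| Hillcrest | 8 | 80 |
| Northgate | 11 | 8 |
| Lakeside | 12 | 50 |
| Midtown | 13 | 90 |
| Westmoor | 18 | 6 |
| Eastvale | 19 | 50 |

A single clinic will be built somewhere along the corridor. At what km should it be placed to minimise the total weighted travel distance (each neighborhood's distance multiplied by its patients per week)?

x = 13

For a sum of weighted absolute distances on a line, the optimum is the weighted median (not the mean). Total weight W = 288; half-weight = 144.
Sort by position and accumulate weight:
  km 1 (Southcross, w=4) → cum 4
  km 8 (Hillcrest, w=80) → cum 84
  km 11 (Northgate, w=8) → cum 92
  km 12 (Lakeside, w=50) → cum 142
  km 13 (Midtown, w=90) → cum 232  ≥ 144 → median here
  km 18 (Westmoor, w=6) → cum 238
  km 19 (Eastvale, w=50) → cum 288
Optimal location: km 13.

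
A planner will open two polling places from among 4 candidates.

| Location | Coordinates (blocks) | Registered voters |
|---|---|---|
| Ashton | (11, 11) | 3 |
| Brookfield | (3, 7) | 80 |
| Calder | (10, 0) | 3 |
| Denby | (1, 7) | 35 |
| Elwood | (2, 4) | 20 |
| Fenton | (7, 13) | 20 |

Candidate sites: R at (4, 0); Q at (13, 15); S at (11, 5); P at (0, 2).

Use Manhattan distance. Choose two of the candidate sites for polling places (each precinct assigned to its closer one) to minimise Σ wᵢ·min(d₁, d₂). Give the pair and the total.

Evaluate every pair (each demand assigned to the nearer of the two):
  {Q, P}: total = 1144
  {S, P}: total = 1206
  {R, Q}: total = 1306
  {R, P}: total = 1322
  {R, S}: total = 1386
  {Q, S}: total = 1616
Best pair: {Q, P} with total 1144.

{Q, P}, total 1144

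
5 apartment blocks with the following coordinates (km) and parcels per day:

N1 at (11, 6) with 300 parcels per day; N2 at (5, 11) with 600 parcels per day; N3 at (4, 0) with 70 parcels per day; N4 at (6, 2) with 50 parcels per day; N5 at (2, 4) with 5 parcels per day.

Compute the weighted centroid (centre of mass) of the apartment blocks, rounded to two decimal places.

The minimiser of Σwᵢ‖p−pᵢ‖² is the weighted centroid p* = (Σwᵢpᵢ)/(Σwᵢ).
Σwᵢ = 1025.
Σwᵢxᵢ = 300·11 + 600·5 + 70·4 + 50·6 + 5·2 = 6890.
Σwᵢyᵢ = 300·6 + 600·11 + 70·0 + 50·2 + 5·4 = 8520.
x* = 6890/1025 = 6.72, y* = 8520/1025 = 8.31.

(6.72, 8.31)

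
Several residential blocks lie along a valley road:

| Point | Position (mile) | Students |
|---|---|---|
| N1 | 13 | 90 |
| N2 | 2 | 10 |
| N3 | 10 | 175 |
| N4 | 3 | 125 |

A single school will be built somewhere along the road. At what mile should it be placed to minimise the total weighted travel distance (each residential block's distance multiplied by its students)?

For a sum of weighted absolute distances on a line, the optimum is the weighted median (not the mean). Total weight W = 400; half-weight = 200.
Sort by position and accumulate weight:
  mile 2 (N2, w=10) → cum 10
  mile 3 (N4, w=125) → cum 135
  mile 10 (N3, w=175) → cum 310  ≥ 200 → median here
  mile 13 (N1, w=90) → cum 400
Optimal location: mile 10.

x = 10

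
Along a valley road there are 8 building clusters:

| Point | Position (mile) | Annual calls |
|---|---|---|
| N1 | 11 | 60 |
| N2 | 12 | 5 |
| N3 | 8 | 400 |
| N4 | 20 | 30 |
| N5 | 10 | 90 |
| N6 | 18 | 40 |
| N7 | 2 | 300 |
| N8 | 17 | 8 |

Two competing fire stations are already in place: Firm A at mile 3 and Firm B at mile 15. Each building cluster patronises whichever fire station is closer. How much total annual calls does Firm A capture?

700

The indifferent point is the midpoint (3+15)/2 = 9; building clusters left of it (closer to Firm A at 3) go to Firm A, those right go to Firm B.
  N7 at 2 (w=300) → Firm A
  N3 at 8 (w=400) → Firm A
  N5 at 10 (w=90) → Firm B
  N1 at 11 (w=60) → Firm B
  N2 at 12 (w=5) → Firm B
  N8 at 17 (w=8) → Firm B
  N6 at 18 (w=40) → Firm B
  N4 at 20 (w=30) → Firm B
Firm A captures 700; Firm B captures 233.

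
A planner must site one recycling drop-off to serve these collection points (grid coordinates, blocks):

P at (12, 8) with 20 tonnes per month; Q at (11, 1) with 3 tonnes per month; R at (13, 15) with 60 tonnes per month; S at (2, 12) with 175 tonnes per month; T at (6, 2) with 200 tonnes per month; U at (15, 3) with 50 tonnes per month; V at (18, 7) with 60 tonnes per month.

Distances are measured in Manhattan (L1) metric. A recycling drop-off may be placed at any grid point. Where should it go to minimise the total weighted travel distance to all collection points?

(6, 7)

Manhattan distance separates: Σwᵢ(|x−xᵢ|+|y−yᵢ|) = Σwᵢ|x−xᵢ| + Σwᵢ|y−yᵢ|, so x and y are optimised independently as 1-D weighted medians.
Total weight W = 568; half = 284.
x-coordinate, sorted with cumulative weight:
  x=2 (S, w=175) cum 175
  x=6 (T, w=200) cum 375  ← median
  x=11 (Q, w=3) cum 378
  x=12 (P, w=20) cum 398
  x=13 (R, w=60) cum 458
  x=15 (U, w=50) cum 508
  x=18 (V, w=60) cum 568
⇒ x* = 6
y-coordinate, sorted with cumulative weight:
  y=1 (Q, w=3) cum 3
  y=2 (T, w=200) cum 203
  y=3 (U, w=50) cum 253
  y=7 (V, w=60) cum 313  ← median
  y=8 (P, w=20) cum 333
  y=12 (S, w=175) cum 508
  y=15 (R, w=60) cum 568
⇒ y* = 7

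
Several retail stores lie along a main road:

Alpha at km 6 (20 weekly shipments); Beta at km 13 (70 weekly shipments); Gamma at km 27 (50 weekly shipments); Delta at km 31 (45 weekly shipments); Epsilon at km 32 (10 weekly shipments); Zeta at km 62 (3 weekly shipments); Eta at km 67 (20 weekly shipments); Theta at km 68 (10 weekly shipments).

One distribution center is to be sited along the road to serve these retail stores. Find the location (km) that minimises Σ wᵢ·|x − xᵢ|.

For a sum of weighted absolute distances on a line, the optimum is the weighted median (not the mean). Total weight W = 228; half-weight = 114.
Sort by position and accumulate weight:
  km 6 (Alpha, w=20) → cum 20
  km 13 (Beta, w=70) → cum 90
  km 27 (Gamma, w=50) → cum 140  ≥ 114 → median here
  km 31 (Delta, w=45) → cum 185
  km 32 (Epsilon, w=10) → cum 195
  km 62 (Zeta, w=3) → cum 198
  km 67 (Eta, w=20) → cum 218
  km 68 (Theta, w=10) → cum 228
Optimal location: km 27.

x = 27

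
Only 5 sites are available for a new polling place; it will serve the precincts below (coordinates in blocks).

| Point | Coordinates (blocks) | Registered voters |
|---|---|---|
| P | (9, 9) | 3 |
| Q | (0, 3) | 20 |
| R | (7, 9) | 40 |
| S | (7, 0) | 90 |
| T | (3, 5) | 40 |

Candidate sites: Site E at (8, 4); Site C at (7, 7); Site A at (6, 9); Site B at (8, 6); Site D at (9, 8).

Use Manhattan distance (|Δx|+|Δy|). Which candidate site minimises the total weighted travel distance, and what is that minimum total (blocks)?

Site E, total 1128 blocks

Total weighted distance at each candidate:
  Site E (8, 4): total = 1128
  Site C (7, 7): total = 1182
  Site A (6, 9): total = 1469
  Site B (8, 6): total = 1262
  Site D (9, 8): total = 1663
Minimum is at Site E with total 1128 blocks.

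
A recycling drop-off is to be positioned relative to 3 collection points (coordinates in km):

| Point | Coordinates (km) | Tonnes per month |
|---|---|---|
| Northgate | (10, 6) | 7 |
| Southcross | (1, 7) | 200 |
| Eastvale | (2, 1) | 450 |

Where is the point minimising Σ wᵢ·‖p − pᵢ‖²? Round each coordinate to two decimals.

(1.78, 2.88)

The minimiser of Σwᵢ‖p−pᵢ‖² is the weighted centroid p* = (Σwᵢpᵢ)/(Σwᵢ).
Σwᵢ = 657.
Σwᵢxᵢ = 7·10 + 200·1 + 450·2 = 1170.
Σwᵢyᵢ = 7·6 + 200·7 + 450·1 = 1892.
x* = 1170/657 = 1.78, y* = 1892/657 = 2.88.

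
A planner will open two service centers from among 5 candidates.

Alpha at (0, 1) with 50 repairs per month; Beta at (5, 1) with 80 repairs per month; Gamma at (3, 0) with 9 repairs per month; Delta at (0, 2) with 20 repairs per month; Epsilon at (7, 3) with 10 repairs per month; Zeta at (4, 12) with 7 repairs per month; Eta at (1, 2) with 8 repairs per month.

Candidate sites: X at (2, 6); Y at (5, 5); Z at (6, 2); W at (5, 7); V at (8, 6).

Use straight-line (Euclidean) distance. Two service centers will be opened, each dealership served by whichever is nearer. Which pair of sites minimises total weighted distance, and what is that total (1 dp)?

Evaluate every pair (each demand assigned to the nearer of the two):
  {X, Z}: total = 595.7
  {Z, W}: total = 659.6
  {Y, Z}: total = 670.0
  {Z, V}: total = 674.3
  {X, Y}: total = 832.7
  {Y, W}: total = 909.2
  {Y, V}: total = 923.0
  {X, V}: total = 988.8
  {X, W}: total = 993.3
  {W, V}: total = 1182.5
Best pair: {X, Z} with total 595.7.

{X, Z}, total 595.7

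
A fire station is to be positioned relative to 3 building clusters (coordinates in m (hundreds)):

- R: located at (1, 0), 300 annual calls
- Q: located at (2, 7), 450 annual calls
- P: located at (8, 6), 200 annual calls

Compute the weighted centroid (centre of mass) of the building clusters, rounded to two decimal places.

The minimiser of Σwᵢ‖p−pᵢ‖² is the weighted centroid p* = (Σwᵢpᵢ)/(Σwᵢ).
Σwᵢ = 950.
Σwᵢxᵢ = 300·1 + 450·2 + 200·8 = 2800.
Σwᵢyᵢ = 300·0 + 450·7 + 200·6 = 4350.
x* = 2800/950 = 2.95, y* = 4350/950 = 4.58.

(2.95, 4.58)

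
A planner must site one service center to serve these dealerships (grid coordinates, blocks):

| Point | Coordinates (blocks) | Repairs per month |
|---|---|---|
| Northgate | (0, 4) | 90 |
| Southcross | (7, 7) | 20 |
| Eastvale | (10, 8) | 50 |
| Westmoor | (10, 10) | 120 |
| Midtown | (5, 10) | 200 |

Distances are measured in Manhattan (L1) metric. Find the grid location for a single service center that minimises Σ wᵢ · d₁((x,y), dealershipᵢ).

Manhattan distance separates: Σwᵢ(|x−xᵢ|+|y−yᵢ|) = Σwᵢ|x−xᵢ| + Σwᵢ|y−yᵢ|, so x and y are optimised independently as 1-D weighted medians.
Total weight W = 480; half = 240.
x-coordinate, sorted with cumulative weight:
  x=0 (Northgate, w=90) cum 90
  x=5 (Midtown, w=200) cum 290  ← median
  x=7 (Southcross, w=20) cum 310
  x=10 (Eastvale, w=50) cum 360
  x=10 (Westmoor, w=120) cum 480
⇒ x* = 5
y-coordinate, sorted with cumulative weight:
  y=4 (Northgate, w=90) cum 90
  y=7 (Southcross, w=20) cum 110
  y=8 (Eastvale, w=50) cum 160
  y=10 (Westmoor, w=120) cum 280  ← median
  y=10 (Midtown, w=200) cum 480
⇒ y* = 10

(5, 10)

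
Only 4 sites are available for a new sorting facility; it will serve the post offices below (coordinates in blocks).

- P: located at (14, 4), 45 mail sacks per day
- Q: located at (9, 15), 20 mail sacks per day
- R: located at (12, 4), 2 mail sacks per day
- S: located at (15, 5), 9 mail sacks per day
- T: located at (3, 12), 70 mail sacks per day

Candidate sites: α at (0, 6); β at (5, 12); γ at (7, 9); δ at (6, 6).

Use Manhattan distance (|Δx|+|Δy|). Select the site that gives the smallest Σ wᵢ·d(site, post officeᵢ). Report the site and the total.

β, total 1228 blocks

Total weighted distance at each candidate:
  α (0, 6): total = 1882
  β (5, 12): total = 1228
  γ (7, 9): total = 1318
  δ (6, 6): total = 1426
Minimum is at β with total 1228 blocks.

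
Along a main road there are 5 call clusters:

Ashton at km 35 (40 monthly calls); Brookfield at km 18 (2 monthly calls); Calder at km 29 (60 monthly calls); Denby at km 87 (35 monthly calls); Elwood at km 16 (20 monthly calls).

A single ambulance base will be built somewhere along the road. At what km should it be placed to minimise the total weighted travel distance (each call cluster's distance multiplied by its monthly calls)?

For a sum of weighted absolute distances on a line, the optimum is the weighted median (not the mean). Total weight W = 157; half-weight = 78.5.
Sort by position and accumulate weight:
  km 16 (Elwood, w=20) → cum 20
  km 18 (Brookfield, w=2) → cum 22
  km 29 (Calder, w=60) → cum 82  ≥ 78.5 → median here
  km 35 (Ashton, w=40) → cum 122
  km 87 (Denby, w=35) → cum 157
Optimal location: km 29.

x = 29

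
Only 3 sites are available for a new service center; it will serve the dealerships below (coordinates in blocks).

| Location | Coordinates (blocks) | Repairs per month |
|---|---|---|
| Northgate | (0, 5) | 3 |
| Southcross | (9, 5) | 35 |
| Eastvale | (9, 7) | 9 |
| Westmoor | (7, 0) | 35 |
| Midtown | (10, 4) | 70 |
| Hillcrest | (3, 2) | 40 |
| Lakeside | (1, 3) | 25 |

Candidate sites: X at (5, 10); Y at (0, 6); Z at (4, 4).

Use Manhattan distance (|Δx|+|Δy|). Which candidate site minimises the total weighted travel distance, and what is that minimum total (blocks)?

Total weighted distance at each candidate:
  X (5, 10): total = 2273
  Y (0, 6): total = 2118
  Z (4, 4): total = 1182
Minimum is at Z with total 1182 blocks.

Z, total 1182 blocks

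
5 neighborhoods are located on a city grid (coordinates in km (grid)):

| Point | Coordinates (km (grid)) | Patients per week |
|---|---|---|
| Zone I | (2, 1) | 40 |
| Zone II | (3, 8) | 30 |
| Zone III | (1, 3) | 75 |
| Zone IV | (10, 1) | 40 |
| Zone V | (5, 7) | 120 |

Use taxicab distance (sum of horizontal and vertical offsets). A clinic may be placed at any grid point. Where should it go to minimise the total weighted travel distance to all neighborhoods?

(5, 3)

Manhattan distance separates: Σwᵢ(|x−xᵢ|+|y−yᵢ|) = Σwᵢ|x−xᵢ| + Σwᵢ|y−yᵢ|, so x and y are optimised independently as 1-D weighted medians.
Total weight W = 305; half = 152.5.
x-coordinate, sorted with cumulative weight:
  x=1 (Zone III, w=75) cum 75
  x=2 (Zone I, w=40) cum 115
  x=3 (Zone II, w=30) cum 145
  x=5 (Zone V, w=120) cum 265  ← median
  x=10 (Zone IV, w=40) cum 305
⇒ x* = 5
y-coordinate, sorted with cumulative weight:
  y=1 (Zone I, w=40) cum 40
  y=1 (Zone IV, w=40) cum 80
  y=3 (Zone III, w=75) cum 155  ← median
  y=7 (Zone V, w=120) cum 275
  y=8 (Zone II, w=30) cum 305
⇒ y* = 3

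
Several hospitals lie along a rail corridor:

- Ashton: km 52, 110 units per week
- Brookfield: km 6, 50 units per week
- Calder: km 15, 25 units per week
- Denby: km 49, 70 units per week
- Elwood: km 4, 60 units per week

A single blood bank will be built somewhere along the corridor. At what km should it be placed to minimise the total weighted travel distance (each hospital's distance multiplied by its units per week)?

x = 49

For a sum of weighted absolute distances on a line, the optimum is the weighted median (not the mean). Total weight W = 315; half-weight = 157.5.
Sort by position and accumulate weight:
  km 4 (Elwood, w=60) → cum 60
  km 6 (Brookfield, w=50) → cum 110
  km 15 (Calder, w=25) → cum 135
  km 49 (Denby, w=70) → cum 205  ≥ 157.5 → median here
  km 52 (Ashton, w=110) → cum 315
Optimal location: km 49.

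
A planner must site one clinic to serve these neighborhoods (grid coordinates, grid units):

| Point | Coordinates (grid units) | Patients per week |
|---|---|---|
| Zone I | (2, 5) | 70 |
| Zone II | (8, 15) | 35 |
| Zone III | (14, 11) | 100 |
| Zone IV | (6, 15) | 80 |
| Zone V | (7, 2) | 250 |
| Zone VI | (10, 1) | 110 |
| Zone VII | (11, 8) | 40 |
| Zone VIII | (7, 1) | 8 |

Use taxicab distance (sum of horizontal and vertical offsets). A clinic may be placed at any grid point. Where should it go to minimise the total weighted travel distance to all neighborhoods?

(7, 2)

Manhattan distance separates: Σwᵢ(|x−xᵢ|+|y−yᵢ|) = Σwᵢ|x−xᵢ| + Σwᵢ|y−yᵢ|, so x and y are optimised independently as 1-D weighted medians.
Total weight W = 693; half = 346.5.
x-coordinate, sorted with cumulative weight:
  x=2 (Zone I, w=70) cum 70
  x=6 (Zone IV, w=80) cum 150
  x=7 (Zone V, w=250) cum 400  ← median
  x=7 (Zone VIII, w=8) cum 408
  x=8 (Zone II, w=35) cum 443
  x=10 (Zone VI, w=110) cum 553
  x=11 (Zone VII, w=40) cum 593
  x=14 (Zone III, w=100) cum 693
⇒ x* = 7
y-coordinate, sorted with cumulative weight:
  y=1 (Zone VI, w=110) cum 110
  y=1 (Zone VIII, w=8) cum 118
  y=2 (Zone V, w=250) cum 368  ← median
  y=5 (Zone I, w=70) cum 438
  y=8 (Zone VII, w=40) cum 478
  y=11 (Zone III, w=100) cum 578
  y=15 (Zone II, w=35) cum 613
  y=15 (Zone IV, w=80) cum 693
⇒ y* = 2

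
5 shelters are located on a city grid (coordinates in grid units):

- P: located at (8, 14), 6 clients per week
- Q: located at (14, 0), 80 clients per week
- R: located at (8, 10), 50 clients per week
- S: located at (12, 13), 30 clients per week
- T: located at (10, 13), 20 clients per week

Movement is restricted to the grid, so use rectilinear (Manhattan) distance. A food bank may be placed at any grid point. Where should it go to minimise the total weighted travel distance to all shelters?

(12, 10)

Manhattan distance separates: Σwᵢ(|x−xᵢ|+|y−yᵢ|) = Σwᵢ|x−xᵢ| + Σwᵢ|y−yᵢ|, so x and y are optimised independently as 1-D weighted medians.
Total weight W = 186; half = 93.
x-coordinate, sorted with cumulative weight:
  x=8 (P, w=6) cum 6
  x=8 (R, w=50) cum 56
  x=10 (T, w=20) cum 76
  x=12 (S, w=30) cum 106  ← median
  x=14 (Q, w=80) cum 186
⇒ x* = 12
y-coordinate, sorted with cumulative weight:
  y=0 (Q, w=80) cum 80
  y=10 (R, w=50) cum 130  ← median
  y=13 (S, w=30) cum 160
  y=13 (T, w=20) cum 180
  y=14 (P, w=6) cum 186
⇒ y* = 10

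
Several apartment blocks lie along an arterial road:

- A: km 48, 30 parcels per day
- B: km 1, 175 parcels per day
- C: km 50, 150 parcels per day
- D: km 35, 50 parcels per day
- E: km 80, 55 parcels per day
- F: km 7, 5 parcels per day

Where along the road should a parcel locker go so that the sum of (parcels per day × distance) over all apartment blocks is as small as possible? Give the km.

x = 48

For a sum of weighted absolute distances on a line, the optimum is the weighted median (not the mean). Total weight W = 465; half-weight = 232.5.
Sort by position and accumulate weight:
  km 1 (B, w=175) → cum 175
  km 7 (F, w=5) → cum 180
  km 35 (D, w=50) → cum 230
  km 48 (A, w=30) → cum 260  ≥ 232.5 → median here
  km 50 (C, w=150) → cum 410
  km 80 (E, w=55) → cum 465
Optimal location: km 48.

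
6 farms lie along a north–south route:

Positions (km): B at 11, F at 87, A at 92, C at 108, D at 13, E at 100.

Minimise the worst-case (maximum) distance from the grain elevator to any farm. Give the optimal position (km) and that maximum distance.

location 59.5, max distance 48.5

The 1-center on a line is the midpoint of the two extreme points: leftmost at 11, rightmost at 108.
Optimal location = (11 + 108)/2 = 59.5; maximum distance = (108 − 11)/2 = 48.5.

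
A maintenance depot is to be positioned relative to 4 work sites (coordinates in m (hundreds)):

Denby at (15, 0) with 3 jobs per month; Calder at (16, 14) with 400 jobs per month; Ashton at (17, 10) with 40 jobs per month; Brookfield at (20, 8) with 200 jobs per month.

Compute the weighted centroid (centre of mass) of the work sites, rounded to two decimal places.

(17.30, 11.82)

The minimiser of Σwᵢ‖p−pᵢ‖² is the weighted centroid p* = (Σwᵢpᵢ)/(Σwᵢ).
Σwᵢ = 643.
Σwᵢxᵢ = 3·15 + 400·16 + 40·17 + 200·20 = 11125.
Σwᵢyᵢ = 3·0 + 400·14 + 40·10 + 200·8 = 7600.
x* = 11125/643 = 17.30, y* = 7600/643 = 11.82.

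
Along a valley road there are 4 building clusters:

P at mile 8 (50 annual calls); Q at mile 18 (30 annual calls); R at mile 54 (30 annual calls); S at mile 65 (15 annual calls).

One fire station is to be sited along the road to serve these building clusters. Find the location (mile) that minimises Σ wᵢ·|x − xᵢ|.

For a sum of weighted absolute distances on a line, the optimum is the weighted median (not the mean). Total weight W = 125; half-weight = 62.5.
Sort by position and accumulate weight:
  mile 8 (P, w=50) → cum 50
  mile 18 (Q, w=30) → cum 80  ≥ 62.5 → median here
  mile 54 (R, w=30) → cum 110
  mile 65 (S, w=15) → cum 125
Optimal location: mile 18.

x = 18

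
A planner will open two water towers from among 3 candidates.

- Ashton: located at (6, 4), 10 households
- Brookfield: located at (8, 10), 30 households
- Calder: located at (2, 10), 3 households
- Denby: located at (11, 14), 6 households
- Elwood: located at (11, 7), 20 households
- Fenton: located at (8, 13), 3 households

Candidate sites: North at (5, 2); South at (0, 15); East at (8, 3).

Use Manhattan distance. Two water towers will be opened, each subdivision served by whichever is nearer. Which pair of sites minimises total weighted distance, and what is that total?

Evaluate every pair (each demand assigned to the nearer of the two):
  {South, East}: total = 503
  {North, East}: total = 527
  {North, South}: total = 703
Best pair: {South, East} with total 503.

{South, East}, total 503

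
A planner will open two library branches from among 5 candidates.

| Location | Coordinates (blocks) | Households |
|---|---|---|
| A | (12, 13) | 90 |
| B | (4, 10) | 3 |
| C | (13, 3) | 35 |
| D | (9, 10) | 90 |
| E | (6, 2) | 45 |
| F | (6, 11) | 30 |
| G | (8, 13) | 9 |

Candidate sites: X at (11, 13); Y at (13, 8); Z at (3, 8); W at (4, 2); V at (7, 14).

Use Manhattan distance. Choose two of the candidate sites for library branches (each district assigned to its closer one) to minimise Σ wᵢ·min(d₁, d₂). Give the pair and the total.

Evaluate every pair (each demand assigned to the nearer of the two):
  {X, W}: total = 1241
  {X, Y}: total = 1567
  {X, Z}: total = 1581
  {W, V}: total = 1679
  {X, V}: total = 1704
  {Y, W}: total = 1759
  {Y, Z}: total = 1939
  {Y, V}: total = 1999
  {Z, V}: total = 2157
  {Z, W}: total = 2699
Best pair: {X, W} with total 1241.

{X, W}, total 1241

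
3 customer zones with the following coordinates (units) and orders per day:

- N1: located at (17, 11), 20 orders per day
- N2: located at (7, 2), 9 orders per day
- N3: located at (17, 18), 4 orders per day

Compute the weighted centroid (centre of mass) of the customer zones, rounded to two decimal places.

(14.27, 9.39)

The minimiser of Σwᵢ‖p−pᵢ‖² is the weighted centroid p* = (Σwᵢpᵢ)/(Σwᵢ).
Σwᵢ = 33.
Σwᵢxᵢ = 20·17 + 9·7 + 4·17 = 471.
Σwᵢyᵢ = 20·11 + 9·2 + 4·18 = 310.
x* = 471/33 = 14.27, y* = 310/33 = 9.39.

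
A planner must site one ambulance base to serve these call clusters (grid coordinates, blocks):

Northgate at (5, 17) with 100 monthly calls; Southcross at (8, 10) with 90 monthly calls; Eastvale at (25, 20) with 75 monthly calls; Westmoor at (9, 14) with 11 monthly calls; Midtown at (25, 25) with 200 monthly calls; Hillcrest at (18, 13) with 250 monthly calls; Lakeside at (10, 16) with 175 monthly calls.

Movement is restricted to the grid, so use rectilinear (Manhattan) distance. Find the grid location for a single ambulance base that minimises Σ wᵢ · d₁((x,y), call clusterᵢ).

Manhattan distance separates: Σwᵢ(|x−xᵢ|+|y−yᵢ|) = Σwᵢ|x−xᵢ| + Σwᵢ|y−yᵢ|, so x and y are optimised independently as 1-D weighted medians.
Total weight W = 901; half = 450.5.
x-coordinate, sorted with cumulative weight:
  x=5 (Northgate, w=100) cum 100
  x=8 (Southcross, w=90) cum 190
  x=9 (Westmoor, w=11) cum 201
  x=10 (Lakeside, w=175) cum 376
  x=18 (Hillcrest, w=250) cum 626  ← median
  x=25 (Eastvale, w=75) cum 701
  x=25 (Midtown, w=200) cum 901
⇒ x* = 18
y-coordinate, sorted with cumulative weight:
  y=10 (Southcross, w=90) cum 90
  y=13 (Hillcrest, w=250) cum 340
  y=14 (Westmoor, w=11) cum 351
  y=16 (Lakeside, w=175) cum 526  ← median
  y=17 (Northgate, w=100) cum 626
  y=20 (Eastvale, w=75) cum 701
  y=25 (Midtown, w=200) cum 901
⇒ y* = 16

(18, 16)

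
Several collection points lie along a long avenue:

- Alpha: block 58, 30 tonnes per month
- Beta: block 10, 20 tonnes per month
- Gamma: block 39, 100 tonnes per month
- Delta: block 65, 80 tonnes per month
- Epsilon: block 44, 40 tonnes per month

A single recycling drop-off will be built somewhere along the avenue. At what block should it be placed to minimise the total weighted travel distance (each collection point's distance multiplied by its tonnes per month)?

x = 44

For a sum of weighted absolute distances on a line, the optimum is the weighted median (not the mean). Total weight W = 270; half-weight = 135.
Sort by position and accumulate weight:
  block 10 (Beta, w=20) → cum 20
  block 39 (Gamma, w=100) → cum 120
  block 44 (Epsilon, w=40) → cum 160  ≥ 135 → median here
  block 58 (Alpha, w=30) → cum 190
  block 65 (Delta, w=80) → cum 270
Optimal location: block 44.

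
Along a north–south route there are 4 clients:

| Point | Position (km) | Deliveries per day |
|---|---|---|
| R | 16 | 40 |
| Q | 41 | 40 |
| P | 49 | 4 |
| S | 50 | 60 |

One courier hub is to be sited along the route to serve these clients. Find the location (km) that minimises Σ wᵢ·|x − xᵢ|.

For a sum of weighted absolute distances on a line, the optimum is the weighted median (not the mean). Total weight W = 144; half-weight = 72.
Sort by position and accumulate weight:
  km 16 (R, w=40) → cum 40
  km 41 (Q, w=40) → cum 80  ≥ 72 → median here
  km 49 (P, w=4) → cum 84
  km 50 (S, w=60) → cum 144
Optimal location: km 41.

x = 41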